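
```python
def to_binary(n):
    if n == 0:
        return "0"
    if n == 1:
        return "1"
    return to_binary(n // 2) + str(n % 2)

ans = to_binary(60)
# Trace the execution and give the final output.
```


to_binary(60)
= to_binary(30) + "0"
= to_binary(15) + "0" + "0"
= to_binary(7) + "1" + "0" + "0"
= to_binary(3) + "1" + "1" + "0" + "0"
= to_binary(1) + "1" + "1" + "1" + "0" + "0"
= "1" + "1" + "1" + "1" + "0" + "0"
= "111100"


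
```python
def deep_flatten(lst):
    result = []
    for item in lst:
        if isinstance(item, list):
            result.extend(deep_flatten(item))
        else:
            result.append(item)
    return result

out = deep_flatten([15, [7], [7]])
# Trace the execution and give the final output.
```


deep_flatten([15, [7], [7]])
Processing each element:
  15 is not a list -> append 15
  [7] is a list -> deep_flatten recursively -> [7]
  [7] is a list -> deep_flatten recursively -> [7]
= [15, 7, 7]


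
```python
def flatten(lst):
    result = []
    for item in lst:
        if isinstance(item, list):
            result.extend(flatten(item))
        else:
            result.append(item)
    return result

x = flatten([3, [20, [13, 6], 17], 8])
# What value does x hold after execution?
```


flatten([3, [20, [13, 6], 17], 8])
Processing each element:
  3 is not a list -> append 3
  [20, [13, 6], 17] is a list -> flatten recursively -> [20, 13, 6, 17]
  8 is not a list -> append 8
= [3, 20, 13, 6, 17, 8]


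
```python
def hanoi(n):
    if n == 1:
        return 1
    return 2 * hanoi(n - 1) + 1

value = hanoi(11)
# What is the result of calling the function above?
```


hanoi(11)
= 2 * hanoi(10) + 1
= 2 * (2 * hanoi(9) + 1) + 1
= 2 * (2 * (2 * hanoi(8) + 1) + 1) + 1
= 2 * (2 * (2 * (2 * hanoi(7) + 1) + 1) + 1) + 1
= 2 * (2 * (2 * (2 * (2 * hanoi(6) + 1) + 1) + 1) + 1) + 1
= 2 * (2 * (2 * (2 * (2 * (2 * hanoi(5) + 1) + 1) + 1) + 1) + 1) + 1
= 2 * (2 * (2 * (2 * (2 * (2 * (2 * hanoi(4) + 1) + 1) + 1) + 1) + 1) + 1) + 1
= 2 * (2 * (2 * (2 * (2 * (2 * (2 * (2 * hanoi(3) + 1) + 1) + 1) + 1) + 1) + 1) + 1) + 1
= 2 * (2 * (2 * (2 * (2 * (2 * (2 * (2 * (2 * hanoi(2) + 1) + 1) + 1) + 1) + 1) + 1) + 1) + 1) + 1
= 2 * (2 * (2 * (2 * (2 * (2 * (2 * (2 * (2 * (2 * hanoi(1) + 1) + 1) + 1) + 1) + 1) + 1) + 1) + 1) + 1) + 1
Now compute bottom-up:
hanoi(1) = 1
hanoi(2) = 2 * 1 + 1 = 3
hanoi(3) = 2 * 3 + 1 = 7
hanoi(4) = 2 * 7 + 1 = 15
hanoi(5) = 2 * 15 + 1 = 31
hanoi(6) = 2 * 31 + 1 = 63
hanoi(7) = 2 * 63 + 1 = 127
hanoi(8) = 2 * 127 + 1 = 255
hanoi(9) = 2 * 255 + 1 = 511
hanoi(10) = 2 * 511 + 1 = 1023
hanoi(11) = 2 * 1023 + 1 = 2047
= 2047


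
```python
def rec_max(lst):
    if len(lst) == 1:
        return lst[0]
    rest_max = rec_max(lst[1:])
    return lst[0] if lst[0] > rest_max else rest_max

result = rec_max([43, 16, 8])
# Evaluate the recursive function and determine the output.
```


rec_max([43, 16, 8])
= compare 43 with rec_max([16, 8])
= compare 16 with rec_max([8])
Base: rec_max([8]) = 8
compare 16 with 8: max = 16
compare 43 with 16: max = 43
= 43


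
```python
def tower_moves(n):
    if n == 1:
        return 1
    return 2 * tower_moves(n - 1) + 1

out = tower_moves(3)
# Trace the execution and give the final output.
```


tower_moves(3)
= 2 * tower_moves(2) + 1
= 2 * (2 * tower_moves(1) + 1) + 1
Now compute bottom-up:
tower_moves(1) = 1
tower_moves(2) = 2 * 1 + 1 = 3
tower_moves(3) = 2 * 3 + 1 = 7
= 7


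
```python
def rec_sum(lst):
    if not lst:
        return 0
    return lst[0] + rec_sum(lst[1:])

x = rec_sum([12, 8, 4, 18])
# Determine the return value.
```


rec_sum([12, 8, 4, 18])
= 12 + rec_sum([8, 4, 18])
= 12 + 8 + rec_sum([4, 18])
= 12 + 8 + 4 + rec_sum([18])
= 12 + 8 + 4 + 18 + rec_sum([])
= 12 + 8 + 4 + 18 + 0
= 42


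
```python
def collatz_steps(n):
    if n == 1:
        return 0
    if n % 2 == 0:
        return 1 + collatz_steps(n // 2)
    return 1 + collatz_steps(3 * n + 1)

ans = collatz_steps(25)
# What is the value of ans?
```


collatz_steps(25)
25 is odd -> 3*25+1 = 76 -> collatz_steps(76)
76 is even -> collatz_steps(38)
38 is even -> collatz_steps(19)
19 is odd -> 3*19+1 = 58 -> collatz_steps(58)
58 is even -> collatz_steps(29)
29 is odd -> 3*29+1 = 88 -> collatz_steps(88)
88 is even -> collatz_steps(44)
44 is even -> collatz_steps(22)
22 is even -> collatz_steps(11)
11 is odd -> 3*11+1 = 34 -> collatz_steps(34)
34 is even -> collatz_steps(17)
17 is odd -> 3*17+1 = 52 -> collatz_steps(52)
52 is even -> collatz_steps(26)
26 is even -> collatz_steps(13)
13 is odd -> 3*13+1 = 40 -> collatz_steps(40)
40 is even -> collatz_steps(20)
20 is even -> collatz_steps(10)
10 is even -> collatz_steps(5)
5 is odd -> 3*5+1 = 16 -> collatz_steps(16)
16 is even -> collatz_steps(8)
8 is even -> collatz_steps(4)
4 is even -> collatz_steps(2)
2 is even -> collatz_steps(1)
Reached 1 after 23 steps
= 23


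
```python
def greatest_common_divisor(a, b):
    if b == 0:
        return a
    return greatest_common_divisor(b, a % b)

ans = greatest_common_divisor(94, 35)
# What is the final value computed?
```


greatest_common_divisor(94, 35)
= greatest_common_divisor(35, 94 % 35) = greatest_common_divisor(35, 24)
= greatest_common_divisor(24, 35 % 24) = greatest_common_divisor(24, 11)
= greatest_common_divisor(11, 24 % 11) = greatest_common_divisor(11, 2)
= greatest_common_divisor(2, 11 % 2) = greatest_common_divisor(2, 1)
= greatest_common_divisor(1, 2 % 1) = greatest_common_divisor(1, 0)
b == 0, return a = 1


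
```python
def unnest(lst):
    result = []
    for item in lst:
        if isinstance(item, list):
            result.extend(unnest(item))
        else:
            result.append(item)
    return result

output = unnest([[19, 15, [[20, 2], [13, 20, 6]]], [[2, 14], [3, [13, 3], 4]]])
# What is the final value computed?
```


unnest([[19, 15, [[20, 2], [13, 20, 6]]], [[2, 14], [3, [13, 3], 4]]])
Processing each element:
  [19, 15, [[20, 2], [13, 20, 6]]] is a list -> unnest recursively -> [19, 15, 20, 2, 13, 20, 6]
  [[2, 14], [3, [13, 3], 4]] is a list -> unnest recursively -> [2, 14, 3, 13, 3, 4]
= [19, 15, 20, 2, 13, 20, 6, 2, 14, 3, 13, 3, 4]


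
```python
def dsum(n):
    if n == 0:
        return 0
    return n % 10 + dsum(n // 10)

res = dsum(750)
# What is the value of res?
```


dsum(750)
= 0 + dsum(75)
= 0 + 5 + dsum(7)
= 0 + 5 + 7 + dsum(0)
= 0 + 5 + 7 + 0
= 12


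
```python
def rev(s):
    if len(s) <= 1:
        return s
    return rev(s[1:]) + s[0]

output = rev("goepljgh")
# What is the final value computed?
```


rev("goepljgh")
= rev("oepljgh") + "g"
= rev("epljgh") + "o" + "g"
= rev("pljgh") + "e" + "o" + "g"
= rev("ljgh") + "p" + "e" + "o" + "g"
= rev("jgh") + "l" + "p" + "e" + "o" + "g"
= rev("gh") + "j" + "l" + "p" + "e" + "o" + "g"
= rev("h") + "g" + "j" + "l" + "p" + "e" + "o" + "g"
= "h" + "g" + "j" + "l" + "p" + "e" + "o" + "g"
= "hgjlpeog"


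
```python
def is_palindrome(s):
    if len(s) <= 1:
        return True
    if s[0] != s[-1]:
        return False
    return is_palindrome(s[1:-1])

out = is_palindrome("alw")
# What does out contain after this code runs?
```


is_palindrome("alw")
"alw": s[0]='a' != s[-1]='w' -> False
= False


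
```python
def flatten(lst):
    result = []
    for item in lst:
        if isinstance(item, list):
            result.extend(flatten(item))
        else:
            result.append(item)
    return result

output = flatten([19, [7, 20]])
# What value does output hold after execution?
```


flatten([19, [7, 20]])
Processing each element:
  19 is not a list -> append 19
  [7, 20] is a list -> flatten recursively -> [7, 20]
= [19, 7, 20]


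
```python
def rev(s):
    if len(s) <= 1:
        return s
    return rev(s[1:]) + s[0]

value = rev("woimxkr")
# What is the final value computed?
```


rev("woimxkr")
= rev("oimxkr") + "w"
= rev("imxkr") + "o" + "w"
= rev("mxkr") + "i" + "o" + "w"
= rev("xkr") + "m" + "i" + "o" + "w"
= rev("kr") + "x" + "m" + "i" + "o" + "w"
= rev("r") + "k" + "x" + "m" + "i" + "o" + "w"
= "r" + "k" + "x" + "m" + "i" + "o" + "w"
= "rkxmiow"


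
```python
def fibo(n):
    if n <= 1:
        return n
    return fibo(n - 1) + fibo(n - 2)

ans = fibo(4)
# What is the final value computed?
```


fibo(4)
= fibo(3) + fibo(2)
= (fibo(2) + fibo(1)) + fibo(2)
Computing bottom-up: fibo(0)=0, fibo(1)=1, fibo(2)=1, fibo(3)=2, fibo(4)=3
= 3


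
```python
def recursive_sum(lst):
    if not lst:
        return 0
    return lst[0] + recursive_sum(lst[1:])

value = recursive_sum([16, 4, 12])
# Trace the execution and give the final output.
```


recursive_sum([16, 4, 12])
= 16 + recursive_sum([4, 12])
= 16 + 4 + recursive_sum([12])
= 16 + 4 + 12 + recursive_sum([])
= 16 + 4 + 12 + 0
= 32


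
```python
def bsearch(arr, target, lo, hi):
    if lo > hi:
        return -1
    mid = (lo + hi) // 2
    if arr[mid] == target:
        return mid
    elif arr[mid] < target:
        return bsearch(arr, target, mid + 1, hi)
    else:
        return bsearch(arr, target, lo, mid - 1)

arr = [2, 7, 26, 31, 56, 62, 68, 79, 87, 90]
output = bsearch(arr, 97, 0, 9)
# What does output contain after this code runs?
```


bsearch(arr, 97, 0, 9)
lo=0, hi=9, mid=4, arr[mid]=56
56 < 97, search right half
lo=5, hi=9, mid=7, arr[mid]=79
79 < 97, search right half
lo=8, hi=9, mid=8, arr[mid]=87
87 < 97, search right half
lo=9, hi=9, mid=9, arr[mid]=90
90 < 97, search right half
lo > hi, target not found, return -1
= -1


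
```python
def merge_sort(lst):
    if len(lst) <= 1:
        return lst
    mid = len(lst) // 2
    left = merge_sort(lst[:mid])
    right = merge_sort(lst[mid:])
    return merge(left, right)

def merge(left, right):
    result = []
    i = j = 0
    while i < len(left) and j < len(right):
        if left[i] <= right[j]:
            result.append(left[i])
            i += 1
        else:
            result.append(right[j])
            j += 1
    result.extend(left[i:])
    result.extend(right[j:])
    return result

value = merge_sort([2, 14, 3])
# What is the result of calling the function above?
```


merge_sort([2, 14, 3])
Split into [2] and [14, 3]
Left sorted: [2]
Right sorted: [3, 14]
Merge [2] and [3, 14]
= [2, 3, 14]


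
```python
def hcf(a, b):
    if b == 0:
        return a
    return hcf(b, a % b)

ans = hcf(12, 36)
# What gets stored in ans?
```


hcf(12, 36)
= hcf(36, 12 % 36) = hcf(36, 12)
= hcf(12, 36 % 12) = hcf(12, 0)
b == 0, return a = 12


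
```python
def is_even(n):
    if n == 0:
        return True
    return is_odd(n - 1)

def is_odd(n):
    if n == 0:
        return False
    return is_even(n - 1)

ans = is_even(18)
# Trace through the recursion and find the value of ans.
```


is_even(18)
= is_odd(17)
= is_even(16)
= is_odd(15)
= is_even(14)
= is_odd(13)
= is_even(12)
= is_odd(11)
= is_even(10)
= is_odd(9)
= is_even(8)
= is_odd(7)
= is_even(6)
= is_odd(5)
= is_even(4)
= is_odd(3)
= is_even(2)
= is_odd(1)
= is_even(0)
n == 0: return True
= True


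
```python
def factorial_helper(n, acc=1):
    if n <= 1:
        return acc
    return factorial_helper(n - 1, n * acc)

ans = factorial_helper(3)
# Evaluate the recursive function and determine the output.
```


factorial_helper(3, 1)
= factorial_helper(2, 3 * 1) = factorial_helper(2, 3)
= factorial_helper(1, 2 * 3) = factorial_helper(1, 6)
n <= 1, return acc = 6


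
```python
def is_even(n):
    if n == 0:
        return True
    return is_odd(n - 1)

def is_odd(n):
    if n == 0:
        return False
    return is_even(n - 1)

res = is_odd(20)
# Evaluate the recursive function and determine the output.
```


is_odd(20)
= is_even(19)
= is_odd(18)
= is_even(17)
= is_odd(16)
= is_even(15)
= is_odd(14)
= is_even(13)
= is_odd(12)
= is_even(11)
= is_odd(10)
= is_even(9)
= is_odd(8)
= is_even(7)
= is_odd(6)
= is_even(5)
= is_odd(4)
= is_even(3)
= is_odd(2)
= is_even(1)
= is_odd(0)
n == 0: return False
= False


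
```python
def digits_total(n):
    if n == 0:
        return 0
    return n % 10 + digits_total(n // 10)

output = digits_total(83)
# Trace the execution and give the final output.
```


digits_total(83)
= 3 + digits_total(8)
= 3 + 8 + digits_total(0)
= 3 + 8 + 0
= 11


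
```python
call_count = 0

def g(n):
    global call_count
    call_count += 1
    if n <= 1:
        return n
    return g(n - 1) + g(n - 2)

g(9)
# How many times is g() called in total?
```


g(9) calls g(8) and g(7); each non-base call branches into two more.
Let C(k) = total number of calls made by g(k), including the call to g(k) itself.
Base cases: C(0) = 1, C(1) = 1
Recurrence: C(k) = 1 + C(k-1) + C(k-2)
  C(2) = 1 + C(1) + C(0) = 1 + 1 + 1 = 3
  C(3) = 1 + C(2) + C(1) = 1 + 3 + 1 = 5
  C(4) = 1 + C(3) + C(2) = 1 + 5 + 3 = 9
  C(5) = 1 + C(4) + C(3) = 1 + 9 + 5 = 15
  C(6) = 1 + C(5) + C(4) = 1 + 15 + 9 = 25
  C(7) = 1 + C(6) + C(5) = 1 + 25 + 15 = 41
  C(8) = 1 + C(7) + C(6) = 1 + 41 + 25 = 67
  C(9) = 1 + C(8) + C(7) = 1 + 67 + 41 = 109
Total calls = C(9) = 109


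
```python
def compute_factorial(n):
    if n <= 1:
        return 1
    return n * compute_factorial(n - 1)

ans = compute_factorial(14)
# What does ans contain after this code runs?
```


compute_factorial(14)
= 14 * compute_factorial(13)
= 14 * 13 * compute_factorial(12)
= 14 * 13 * 12 * compute_factorial(11)
= 14 * 13 * 12 * 11 * compute_factorial(10)
= 14 * 13 * 12 * 11 * 10 * compute_factorial(9)
= 14 * 13 * 12 * 11 * 10 * 9 * compute_factorial(8)
= 14 * 13 * 12 * 11 * 10 * 9 * 8 * compute_factorial(7)
= 14 * 13 * 12 * 11 * 10 * 9 * 8 * 7 * compute_factorial(6)
= 14 * 13 * 12 * 11 * 10 * 9 * 8 * 7 * 6 * compute_factorial(5)
= 14 * 13 * 12 * 11 * 10 * 9 * 8 * 7 * 6 * 5 * compute_factorial(4)
= 14 * 13 * 12 * 11 * 10 * 9 * 8 * 7 * 6 * 5 * 4 * compute_factorial(3)
= 14 * 13 * 12 * 11 * 10 * 9 * 8 * 7 * 6 * 5 * 4 * 3 * compute_factorial(2)
= 14 * 13 * 12 * 11 * 10 * 9 * 8 * 7 * 6 * 5 * 4 * 3 * 2 * compute_factorial(1)
= 14 * 13 * 12 * 11 * 10 * 9 * 8 * 7 * 6 * 5 * 4 * 3 * 2 * 1
= 87178291200


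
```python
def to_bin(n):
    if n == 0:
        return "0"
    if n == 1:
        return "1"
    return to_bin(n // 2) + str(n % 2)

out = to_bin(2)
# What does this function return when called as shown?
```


to_bin(2)
= to_bin(1) + "0"
= "1" + "0"
= "10"


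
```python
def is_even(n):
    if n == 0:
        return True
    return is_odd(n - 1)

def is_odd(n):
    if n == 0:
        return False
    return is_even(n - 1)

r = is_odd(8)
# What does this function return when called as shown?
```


is_odd(8)
= is_even(7)
= is_odd(6)
= is_even(5)
= is_odd(4)
= is_even(3)
= is_odd(2)
= is_even(1)
= is_odd(0)
n == 0: return False
= False


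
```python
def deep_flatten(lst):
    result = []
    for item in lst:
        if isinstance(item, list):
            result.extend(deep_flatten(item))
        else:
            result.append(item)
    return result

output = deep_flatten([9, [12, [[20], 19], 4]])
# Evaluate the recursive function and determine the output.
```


deep_flatten([9, [12, [[20], 19], 4]])
Processing each element:
  9 is not a list -> append 9
  [12, [[20], 19], 4] is a list -> deep_flatten recursively -> [12, 20, 19, 4]
= [9, 12, 20, 19, 4]


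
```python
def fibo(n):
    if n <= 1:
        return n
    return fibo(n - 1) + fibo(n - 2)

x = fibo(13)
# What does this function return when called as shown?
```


fibo(13)
= fibo(12) + fibo(11)
= (fibo(11) + fibo(10)) + fibo(11)
Computing bottom-up: fibo(0)=0, fibo(1)=1, fibo(2)=1, fibo(3)=2, fibo(4)=3, fibo(5)=5, fibo(6)=8, fibo(7)=13, fibo(8)=21, fibo(9)=34, fibo(10)=55, fibo(11)=89, fibo(12)=144, fibo(13)=233
= 233


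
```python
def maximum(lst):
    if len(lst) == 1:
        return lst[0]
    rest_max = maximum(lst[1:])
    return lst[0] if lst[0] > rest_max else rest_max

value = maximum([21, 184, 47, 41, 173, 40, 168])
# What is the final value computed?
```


maximum([21, 184, 47, 41, 173, 40, 168])
= compare 21 with maximum([184, 47, 41, 173, 40, 168])
= compare 184 with maximum([47, 41, 173, 40, 168])
= compare 47 with maximum([41, 173, 40, 168])
= compare 41 with maximum([173, 40, 168])
= compare 173 with maximum([40, 168])
= compare 40 with maximum([168])
Base: maximum([168]) = 168
compare 40 with 168: max = 168
compare 173 with 168: max = 173
compare 41 with 173: max = 173
compare 47 with 173: max = 173
compare 184 with 173: max = 184
compare 21 with 184: max = 184
= 184


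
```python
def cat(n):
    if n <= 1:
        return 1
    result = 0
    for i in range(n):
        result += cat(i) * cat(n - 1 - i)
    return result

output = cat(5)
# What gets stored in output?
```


cat(5)
= sum of cat(i) * cat(5-1-i) for i in 0..4
First compute sub-values bottom-up:
  cat(0) = 1, cat(1) = 1
  cat(2) = 1*1 + 1*1 = 2
  cat(3) = 1*2 + 1*1 + 2*1 = 5
  cat(4) = 1*5 + 1*2 + 2*1 + 5*1 = 14
Now cat(5):
  cat(0)*cat(4) = 1*14 = 14
  cat(1)*cat(3) = 1*5 = 5
  cat(2)*cat(2) = 2*2 = 4
  cat(3)*cat(1) = 5*1 = 5
  cat(4)*cat(0) = 14*1 = 14
= 14 + 5 + 4 + 5 + 14
= 42


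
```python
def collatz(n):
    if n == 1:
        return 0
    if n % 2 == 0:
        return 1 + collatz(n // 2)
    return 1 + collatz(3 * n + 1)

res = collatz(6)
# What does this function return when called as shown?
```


collatz(6)
6 is even -> collatz(3)
3 is odd -> 3*3+1 = 10 -> collatz(10)
10 is even -> collatz(5)
5 is odd -> 3*5+1 = 16 -> collatz(16)
16 is even -> collatz(8)
8 is even -> collatz(4)
4 is even -> collatz(2)
2 is even -> collatz(1)
Reached 1 after 8 steps
= 8


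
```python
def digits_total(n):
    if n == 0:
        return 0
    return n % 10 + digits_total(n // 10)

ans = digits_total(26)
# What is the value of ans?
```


digits_total(26)
= 6 + digits_total(2)
= 6 + 2 + digits_total(0)
= 6 + 2 + 0
= 8


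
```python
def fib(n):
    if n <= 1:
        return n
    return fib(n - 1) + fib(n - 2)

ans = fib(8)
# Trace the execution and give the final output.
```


fib(8)
= fib(7) + fib(6)
= (fib(6) + fib(5)) + fib(6)
Computing bottom-up: fib(0)=0, fib(1)=1, fib(2)=1, fib(3)=2, fib(4)=3, fib(5)=5, fib(6)=8, fib(7)=13, fib(8)=21
= 21


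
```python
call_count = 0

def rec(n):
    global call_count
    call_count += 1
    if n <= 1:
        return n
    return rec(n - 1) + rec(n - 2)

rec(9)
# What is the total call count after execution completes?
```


rec(9) calls rec(8) and rec(7); each non-base call branches into two more.
Let C(k) = total number of calls made by rec(k), including the call to rec(k) itself.
Base cases: C(0) = 1, C(1) = 1
Recurrence: C(k) = 1 + C(k-1) + C(k-2)
  C(2) = 1 + C(1) + C(0) = 1 + 1 + 1 = 3
  C(3) = 1 + C(2) + C(1) = 1 + 3 + 1 = 5
  C(4) = 1 + C(3) + C(2) = 1 + 5 + 3 = 9
  C(5) = 1 + C(4) + C(3) = 1 + 9 + 5 = 15
  C(6) = 1 + C(5) + C(4) = 1 + 15 + 9 = 25
  C(7) = 1 + C(6) + C(5) = 1 + 25 + 15 = 41
  C(8) = 1 + C(7) + C(6) = 1 + 41 + 25 = 67
  C(9) = 1 + C(8) + C(7) = 1 + 67 + 41 = 109
Total calls = C(9) = 109


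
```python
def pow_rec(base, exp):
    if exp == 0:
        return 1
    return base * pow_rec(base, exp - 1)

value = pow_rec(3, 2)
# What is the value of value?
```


pow_rec(3, 2)
= 3 * pow_rec(3, 1)
= 3 * 3 * pow_rec(3, 0)
= 3 * 3 * 1
= 9


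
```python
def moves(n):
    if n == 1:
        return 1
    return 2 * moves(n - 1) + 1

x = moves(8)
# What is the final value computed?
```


moves(8)
= 2 * moves(7) + 1
= 2 * (2 * moves(6) + 1) + 1
= 2 * (2 * (2 * moves(5) + 1) + 1) + 1
= 2 * (2 * (2 * (2 * moves(4) + 1) + 1) + 1) + 1
= 2 * (2 * (2 * (2 * (2 * moves(3) + 1) + 1) + 1) + 1) + 1
= 2 * (2 * (2 * (2 * (2 * (2 * moves(2) + 1) + 1) + 1) + 1) + 1) + 1
= 2 * (2 * (2 * (2 * (2 * (2 * (2 * moves(1) + 1) + 1) + 1) + 1) + 1) + 1) + 1
Now compute bottom-up:
moves(1) = 1
moves(2) = 2 * 1 + 1 = 3
moves(3) = 2 * 3 + 1 = 7
moves(4) = 2 * 7 + 1 = 15
moves(5) = 2 * 15 + 1 = 31
moves(6) = 2 * 31 + 1 = 63
moves(7) = 2 * 63 + 1 = 127
moves(8) = 2 * 127 + 1 = 255
= 255


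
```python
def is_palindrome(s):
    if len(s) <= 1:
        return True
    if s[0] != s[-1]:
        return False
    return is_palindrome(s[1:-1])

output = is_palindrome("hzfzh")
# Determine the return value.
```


is_palindrome("hzfzh")
"hzfzh": s[0]='h' == s[-1]='h' -> is_palindrome("zfz")
"zfz": s[0]='z' == s[-1]='z' -> is_palindrome("f")
"f": len <= 1 -> True
= True


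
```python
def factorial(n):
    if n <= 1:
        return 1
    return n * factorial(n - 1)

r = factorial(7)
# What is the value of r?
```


factorial(7)
= 7 * factorial(6)
= 7 * 6 * factorial(5)
= 7 * 6 * 5 * factorial(4)
= 7 * 6 * 5 * 4 * factorial(3)
= 7 * 6 * 5 * 4 * 3 * factorial(2)
= 7 * 6 * 5 * 4 * 3 * 2 * factorial(1)
= 7 * 6 * 5 * 4 * 3 * 2 * 1
= 5040


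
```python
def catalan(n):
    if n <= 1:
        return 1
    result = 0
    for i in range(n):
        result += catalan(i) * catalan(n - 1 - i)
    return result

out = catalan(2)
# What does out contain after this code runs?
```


catalan(2)
= sum of catalan(i) * catalan(2-1-i) for i in 0..1
  catalan(0)*catalan(1) = 1*1 = 1
  catalan(1)*catalan(0) = 1*1 = 1
= 1 + 1
= 2


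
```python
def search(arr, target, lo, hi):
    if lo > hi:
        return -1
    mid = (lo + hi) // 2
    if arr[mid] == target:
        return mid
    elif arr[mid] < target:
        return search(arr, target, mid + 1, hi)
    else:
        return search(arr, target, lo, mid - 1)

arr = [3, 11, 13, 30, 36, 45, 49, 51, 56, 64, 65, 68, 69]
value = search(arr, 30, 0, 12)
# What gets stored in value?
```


search(arr, 30, 0, 12)
lo=0, hi=12, mid=6, arr[mid]=49
49 > 30, search left half
lo=0, hi=5, mid=2, arr[mid]=13
13 < 30, search right half
lo=3, hi=5, mid=4, arr[mid]=36
36 > 30, search left half
lo=3, hi=3, mid=3, arr[mid]=30
arr[3] == 30, found at index 3
= 3


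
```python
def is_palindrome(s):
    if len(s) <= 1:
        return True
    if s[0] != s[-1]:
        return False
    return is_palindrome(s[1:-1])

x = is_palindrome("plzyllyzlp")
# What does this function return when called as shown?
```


is_palindrome("plzyllyzlp")
"plzyllyzlp": s[0]='p' == s[-1]='p' -> is_palindrome("lzyllyzl")
"lzyllyzl": s[0]='l' == s[-1]='l' -> is_palindrome("zyllyz")
"zyllyz": s[0]='z' == s[-1]='z' -> is_palindrome("ylly")
"ylly": s[0]='y' == s[-1]='y' -> is_palindrome("ll")
"ll": s[0]='l' == s[-1]='l' -> is_palindrome("")
"": len <= 1 -> True
= True


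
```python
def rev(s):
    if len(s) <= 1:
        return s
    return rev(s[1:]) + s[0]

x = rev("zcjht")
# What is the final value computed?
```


rev("zcjht")
= rev("cjht") + "z"
= rev("jht") + "c" + "z"
= rev("ht") + "j" + "c" + "z"
= rev("t") + "h" + "j" + "c" + "z"
= "t" + "h" + "j" + "c" + "z"
= "thjcz"


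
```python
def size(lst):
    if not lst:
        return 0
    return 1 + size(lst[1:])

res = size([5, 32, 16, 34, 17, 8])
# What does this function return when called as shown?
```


size([5, 32, 16, 34, 17, 8])
= 1 + size([32, 16, 34, 17, 8])
= 1 + 1 + size([16, 34, 17, 8])
= 1 + 1 + 1 + size([34, 17, 8])
= 1 + 1 + 1 + 1 + size([17, 8])
= 1 + 1 + 1 + 1 + 1 + size([8])
= 1 + 1 + 1 + 1 + 1 + 1 + size([])
= 1 + 1 + 1 + 1 + 1 + 1 + 0
= 6


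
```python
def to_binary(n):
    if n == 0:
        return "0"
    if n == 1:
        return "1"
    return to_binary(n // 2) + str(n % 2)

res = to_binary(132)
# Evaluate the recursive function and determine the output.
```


to_binary(132)
= to_binary(66) + "0"
= to_binary(33) + "0" + "0"
= to_binary(16) + "1" + "0" + "0"
= to_binary(8) + "0" + "1" + "0" + "0"
= to_binary(4) + "0" + "0" + "1" + "0" + "0"
= to_binary(2) + "0" + "0" + "0" + "1" + "0" + "0"
= to_binary(1) + "0" + "0" + "0" + "0" + "1" + "0" + "0"
= "1" + "0" + "0" + "0" + "0" + "1" + "0" + "0"
= "10000100"


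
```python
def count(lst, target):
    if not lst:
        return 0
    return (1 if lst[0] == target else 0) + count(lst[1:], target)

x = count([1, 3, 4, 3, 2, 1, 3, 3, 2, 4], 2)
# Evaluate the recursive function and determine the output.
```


count([1, 3, 4, 3, 2, 1, 3, 3, 2, 4], 2)
lst[0]=1 != 2: 0 + count([3, 4, 3, 2, 1, 3, 3, 2, 4], 2)
lst[0]=3 != 2: 0 + count([4, 3, 2, 1, 3, 3, 2, 4], 2)
lst[0]=4 != 2: 0 + count([3, 2, 1, 3, 3, 2, 4], 2)
lst[0]=3 != 2: 0 + count([2, 1, 3, 3, 2, 4], 2)
lst[0]=2 == 2: 1 + count([1, 3, 3, 2, 4], 2)
lst[0]=1 != 2: 0 + count([3, 3, 2, 4], 2)
lst[0]=3 != 2: 0 + count([3, 2, 4], 2)
lst[0]=3 != 2: 0 + count([2, 4], 2)
lst[0]=2 == 2: 1 + count([4], 2)
lst[0]=4 != 2: 0 + count([], 2)
= 2


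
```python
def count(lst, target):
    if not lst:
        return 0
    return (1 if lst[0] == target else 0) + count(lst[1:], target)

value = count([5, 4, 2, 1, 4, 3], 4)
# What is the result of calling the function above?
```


count([5, 4, 2, 1, 4, 3], 4)
lst[0]=5 != 4: 0 + count([4, 2, 1, 4, 3], 4)
lst[0]=4 == 4: 1 + count([2, 1, 4, 3], 4)
lst[0]=2 != 4: 0 + count([1, 4, 3], 4)
lst[0]=1 != 4: 0 + count([4, 3], 4)
lst[0]=4 == 4: 1 + count([3], 4)
lst[0]=3 != 4: 0 + count([], 4)
= 2


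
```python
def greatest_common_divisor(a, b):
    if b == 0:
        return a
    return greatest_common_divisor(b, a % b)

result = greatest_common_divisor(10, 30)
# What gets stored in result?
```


greatest_common_divisor(10, 30)
= greatest_common_divisor(30, 10 % 30) = greatest_common_divisor(30, 10)
= greatest_common_divisor(10, 30 % 10) = greatest_common_divisor(10, 0)
b == 0, return a = 10


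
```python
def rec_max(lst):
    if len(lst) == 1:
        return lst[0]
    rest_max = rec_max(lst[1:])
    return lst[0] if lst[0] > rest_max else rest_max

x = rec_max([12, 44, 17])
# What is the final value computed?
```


rec_max([12, 44, 17])
= compare 12 with rec_max([44, 17])
= compare 44 with rec_max([17])
Base: rec_max([17]) = 17
compare 44 with 17: max = 44
compare 12 with 44: max = 44
= 44


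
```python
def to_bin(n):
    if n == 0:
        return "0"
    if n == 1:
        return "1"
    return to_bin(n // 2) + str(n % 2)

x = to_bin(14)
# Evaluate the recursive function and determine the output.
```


to_bin(14)
= to_bin(7) + "0"
= to_bin(3) + "1" + "0"
= to_bin(1) + "1" + "1" + "0"
= "1" + "1" + "1" + "0"
= "1110"


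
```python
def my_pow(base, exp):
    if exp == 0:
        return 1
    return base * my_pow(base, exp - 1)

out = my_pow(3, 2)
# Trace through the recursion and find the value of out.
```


my_pow(3, 2)
= 3 * my_pow(3, 1)
= 3 * 3 * my_pow(3, 0)
= 3 * 3 * 1
= 9


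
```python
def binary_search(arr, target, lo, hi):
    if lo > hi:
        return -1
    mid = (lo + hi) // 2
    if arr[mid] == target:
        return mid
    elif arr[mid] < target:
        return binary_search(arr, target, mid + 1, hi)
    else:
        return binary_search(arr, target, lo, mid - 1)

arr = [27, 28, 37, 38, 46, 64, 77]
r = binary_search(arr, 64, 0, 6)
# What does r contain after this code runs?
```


binary_search(arr, 64, 0, 6)
lo=0, hi=6, mid=3, arr[mid]=38
38 < 64, search right half
lo=4, hi=6, mid=5, arr[mid]=64
arr[5] == 64, found at index 5
= 5


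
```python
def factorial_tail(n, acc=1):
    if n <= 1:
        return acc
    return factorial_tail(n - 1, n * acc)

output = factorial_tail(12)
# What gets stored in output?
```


factorial_tail(12, 1)
= factorial_tail(11, 12 * 1) = factorial_tail(11, 12)
= factorial_tail(10, 11 * 12) = factorial_tail(10, 132)
= factorial_tail(9, 10 * 132) = factorial_tail(9, 1320)
= factorial_tail(8, 9 * 1320) = factorial_tail(8, 11880)
= factorial_tail(7, 8 * 11880) = factorial_tail(7, 95040)
= factorial_tail(6, 7 * 95040) = factorial_tail(6, 665280)
= factorial_tail(5, 6 * 665280) = factorial_tail(5, 3991680)
= factorial_tail(4, 5 * 3991680) = factorial_tail(4, 19958400)
= factorial_tail(3, 4 * 19958400) = factorial_tail(3, 79833600)
= factorial_tail(2, 3 * 79833600) = factorial_tail(2, 239500800)
= factorial_tail(1, 2 * 239500800) = factorial_tail(1, 479001600)
n <= 1, return acc = 479001600


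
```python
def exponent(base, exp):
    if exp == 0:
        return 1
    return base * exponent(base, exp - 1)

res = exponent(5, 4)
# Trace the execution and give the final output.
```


exponent(5, 4)
= 5 * exponent(5, 3)
= 5 * 5 * exponent(5, 2)
= 5 * 5 * 5 * exponent(5, 1)
= 5 * 5 * 5 * 5 * exponent(5, 0)
= 5 * 5 * 5 * 5 * 1
= 625


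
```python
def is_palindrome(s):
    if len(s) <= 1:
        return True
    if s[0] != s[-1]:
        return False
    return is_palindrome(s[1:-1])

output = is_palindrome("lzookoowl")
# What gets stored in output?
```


is_palindrome("lzookoowl")
"lzookoowl": s[0]='l' == s[-1]='l' -> is_palindrome("zookoow")
"zookoow": s[0]='z' != s[-1]='w' -> False
= False


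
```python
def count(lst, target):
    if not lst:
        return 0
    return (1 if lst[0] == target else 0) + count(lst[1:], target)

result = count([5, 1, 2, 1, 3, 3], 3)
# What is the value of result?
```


count([5, 1, 2, 1, 3, 3], 3)
lst[0]=5 != 3: 0 + count([1, 2, 1, 3, 3], 3)
lst[0]=1 != 3: 0 + count([2, 1, 3, 3], 3)
lst[0]=2 != 3: 0 + count([1, 3, 3], 3)
lst[0]=1 != 3: 0 + count([3, 3], 3)
lst[0]=3 == 3: 1 + count([3], 3)
lst[0]=3 == 3: 1 + count([], 3)
= 2


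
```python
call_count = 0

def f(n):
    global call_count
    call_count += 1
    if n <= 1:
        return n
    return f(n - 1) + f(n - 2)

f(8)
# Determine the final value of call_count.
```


f(8) calls f(7) and f(6); each non-base call branches into two more.
Let C(k) = total number of calls made by f(k), including the call to f(k) itself.
Base cases: C(0) = 1, C(1) = 1
Recurrence: C(k) = 1 + C(k-1) + C(k-2)
  C(2) = 1 + C(1) + C(0) = 1 + 1 + 1 = 3
  C(3) = 1 + C(2) + C(1) = 1 + 3 + 1 = 5
  C(4) = 1 + C(3) + C(2) = 1 + 5 + 3 = 9
  C(5) = 1 + C(4) + C(3) = 1 + 9 + 5 = 15
  C(6) = 1 + C(5) + C(4) = 1 + 15 + 9 = 25
  C(7) = 1 + C(6) + C(5) = 1 + 25 + 15 = 41
  C(8) = 1 + C(7) + C(6) = 1 + 41 + 25 = 67
Total calls = C(8) = 67


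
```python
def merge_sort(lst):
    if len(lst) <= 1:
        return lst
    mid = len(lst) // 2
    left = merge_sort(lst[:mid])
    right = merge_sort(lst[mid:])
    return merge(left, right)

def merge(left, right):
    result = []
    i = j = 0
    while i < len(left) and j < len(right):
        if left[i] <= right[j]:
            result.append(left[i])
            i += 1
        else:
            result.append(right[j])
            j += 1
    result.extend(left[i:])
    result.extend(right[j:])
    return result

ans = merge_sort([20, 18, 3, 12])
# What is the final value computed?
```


merge_sort([20, 18, 3, 12])
Split into [20, 18] and [3, 12]
Left sorted: [18, 20]
Right sorted: [3, 12]
Merge [18, 20] and [3, 12]
= [3, 12, 18, 20]


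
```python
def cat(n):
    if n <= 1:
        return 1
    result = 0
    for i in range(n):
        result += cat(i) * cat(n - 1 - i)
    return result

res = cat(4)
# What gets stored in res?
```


cat(4)
= sum of cat(i) * cat(4-1-i) for i in 0..3
First compute sub-values bottom-up:
  cat(0) = 1, cat(1) = 1
  cat(2) = 1*1 + 1*1 = 2
  cat(3) = 1*2 + 1*1 + 2*1 = 5
Now cat(4):
  cat(0)*cat(3) = 1*5 = 5
  cat(1)*cat(2) = 1*2 = 2
  cat(2)*cat(1) = 2*1 = 2
  cat(3)*cat(0) = 5*1 = 5
= 5 + 2 + 2 + 5
= 14


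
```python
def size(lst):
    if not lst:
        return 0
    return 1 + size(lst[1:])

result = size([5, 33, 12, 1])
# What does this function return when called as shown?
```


size([5, 33, 12, 1])
= 1 + size([33, 12, 1])
= 1 + 1 + size([12, 1])
= 1 + 1 + 1 + size([1])
= 1 + 1 + 1 + 1 + size([])
= 1 + 1 + 1 + 1 + 0
= 4


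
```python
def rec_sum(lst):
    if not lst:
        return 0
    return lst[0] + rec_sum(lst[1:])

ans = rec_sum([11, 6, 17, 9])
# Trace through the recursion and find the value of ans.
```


rec_sum([11, 6, 17, 9])
= 11 + rec_sum([6, 17, 9])
= 11 + 6 + rec_sum([17, 9])
= 11 + 6 + 17 + rec_sum([9])
= 11 + 6 + 17 + 9 + rec_sum([])
= 11 + 6 + 17 + 9 + 0
= 43


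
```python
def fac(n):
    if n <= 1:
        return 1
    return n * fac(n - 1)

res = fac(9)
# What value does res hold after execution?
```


fac(9)
= 9 * fac(8)
= 9 * 8 * fac(7)
= 9 * 8 * 7 * fac(6)
= 9 * 8 * 7 * 6 * fac(5)
= 9 * 8 * 7 * 6 * 5 * fac(4)
= 9 * 8 * 7 * 6 * 5 * 4 * fac(3)
= 9 * 8 * 7 * 6 * 5 * 4 * 3 * fac(2)
= 9 * 8 * 7 * 6 * 5 * 4 * 3 * 2 * fac(1)
= 9 * 8 * 7 * 6 * 5 * 4 * 3 * 2 * 1
= 362880


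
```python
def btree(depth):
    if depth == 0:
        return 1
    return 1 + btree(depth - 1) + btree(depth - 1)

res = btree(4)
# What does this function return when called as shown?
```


btree(4)
= 1 + btree(3) + btree(3)
= 1 + 2 * btree(3)
btree(k) = 2^(k+1) - 1
btree(0) = 1
btree(1) = 3
btree(2) = 7
btree(3) = 15
btree(4) = 31
btree(4) = 2^5 - 1 = 31


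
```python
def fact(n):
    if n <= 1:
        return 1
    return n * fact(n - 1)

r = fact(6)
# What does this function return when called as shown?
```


fact(6)
= 6 * fact(5)
= 6 * 5 * fact(4)
= 6 * 5 * 4 * fact(3)
= 6 * 5 * 4 * 3 * fact(2)
= 6 * 5 * 4 * 3 * 2 * fact(1)
= 6 * 5 * 4 * 3 * 2 * 1
= 720


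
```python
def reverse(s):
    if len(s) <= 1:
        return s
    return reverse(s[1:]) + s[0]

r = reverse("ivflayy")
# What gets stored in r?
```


reverse("ivflayy")
= reverse("vflayy") + "i"
= reverse("flayy") + "v" + "i"
= reverse("layy") + "f" + "v" + "i"
= reverse("ayy") + "l" + "f" + "v" + "i"
= reverse("yy") + "a" + "l" + "f" + "v" + "i"
= reverse("y") + "y" + "a" + "l" + "f" + "v" + "i"
= "y" + "y" + "a" + "l" + "f" + "v" + "i"
= "yyalfvi"


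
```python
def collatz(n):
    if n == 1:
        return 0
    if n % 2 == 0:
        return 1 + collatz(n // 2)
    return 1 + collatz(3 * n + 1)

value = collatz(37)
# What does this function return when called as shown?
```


collatz(37)
37 is odd -> 3*37+1 = 112 -> collatz(112)
112 is even -> collatz(56)
56 is even -> collatz(28)
28 is even -> collatz(14)
14 is even -> collatz(7)
7 is odd -> 3*7+1 = 22 -> collatz(22)
22 is even -> collatz(11)
11 is odd -> 3*11+1 = 34 -> collatz(34)
34 is even -> collatz(17)
17 is odd -> 3*17+1 = 52 -> collatz(52)
52 is even -> collatz(26)
26 is even -> collatz(13)
13 is odd -> 3*13+1 = 40 -> collatz(40)
40 is even -> collatz(20)
20 is even -> collatz(10)
10 is even -> collatz(5)
5 is odd -> 3*5+1 = 16 -> collatz(16)
16 is even -> collatz(8)
8 is even -> collatz(4)
4 is even -> collatz(2)
2 is even -> collatz(1)
Reached 1 after 21 steps
= 21


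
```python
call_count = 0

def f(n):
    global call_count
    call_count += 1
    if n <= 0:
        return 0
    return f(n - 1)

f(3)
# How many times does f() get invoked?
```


f(3) calls f(2) calls ... calls f(0)
Total calls: 3 + 1 (for base case) = 4


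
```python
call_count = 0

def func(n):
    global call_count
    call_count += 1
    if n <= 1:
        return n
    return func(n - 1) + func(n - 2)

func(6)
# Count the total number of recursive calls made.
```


func(6) calls func(5) and func(4); each non-base call branches into two more.
Let C(k) = total number of calls made by func(k), including the call to func(k) itself.
Base cases: C(0) = 1, C(1) = 1
Recurrence: C(k) = 1 + C(k-1) + C(k-2)
  C(2) = 1 + C(1) + C(0) = 1 + 1 + 1 = 3
  C(3) = 1 + C(2) + C(1) = 1 + 3 + 1 = 5
  C(4) = 1 + C(3) + C(2) = 1 + 5 + 3 = 9
  C(5) = 1 + C(4) + C(3) = 1 + 9 + 5 = 15
  C(6) = 1 + C(5) + C(4) = 1 + 15 + 9 = 25
Total calls = C(6) = 25


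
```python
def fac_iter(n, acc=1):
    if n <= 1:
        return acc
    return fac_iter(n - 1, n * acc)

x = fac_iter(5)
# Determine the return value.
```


fac_iter(5, 1)
= fac_iter(4, 5 * 1) = fac_iter(4, 5)
= fac_iter(3, 4 * 5) = fac_iter(3, 20)
= fac_iter(2, 3 * 20) = fac_iter(2, 60)
= fac_iter(1, 2 * 60) = fac_iter(1, 120)
n <= 1, return acc = 120


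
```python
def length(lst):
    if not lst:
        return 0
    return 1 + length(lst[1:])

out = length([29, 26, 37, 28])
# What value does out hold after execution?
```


length([29, 26, 37, 28])
= 1 + length([26, 37, 28])
= 1 + 1 + length([37, 28])
= 1 + 1 + 1 + length([28])
= 1 + 1 + 1 + 1 + length([])
= 1 + 1 + 1 + 1 + 0
= 4


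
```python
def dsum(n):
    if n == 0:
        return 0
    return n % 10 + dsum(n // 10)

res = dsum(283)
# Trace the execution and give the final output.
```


dsum(283)
= 3 + dsum(28)
= 3 + 8 + dsum(2)
= 3 + 8 + 2 + dsum(0)
= 3 + 8 + 2 + 0
= 13


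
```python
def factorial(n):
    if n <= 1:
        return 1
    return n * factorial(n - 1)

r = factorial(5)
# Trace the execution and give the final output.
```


factorial(5)
= 5 * factorial(4)
= 5 * 4 * factorial(3)
= 5 * 4 * 3 * factorial(2)
= 5 * 4 * 3 * 2 * factorial(1)
= 5 * 4 * 3 * 2 * 1
= 120


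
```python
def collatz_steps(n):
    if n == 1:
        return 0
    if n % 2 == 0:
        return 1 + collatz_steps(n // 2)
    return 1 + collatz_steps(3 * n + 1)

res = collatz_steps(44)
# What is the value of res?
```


collatz_steps(44)
44 is even -> collatz_steps(22)
22 is even -> collatz_steps(11)
11 is odd -> 3*11+1 = 34 -> collatz_steps(34)
34 is even -> collatz_steps(17)
17 is odd -> 3*17+1 = 52 -> collatz_steps(52)
52 is even -> collatz_steps(26)
26 is even -> collatz_steps(13)
13 is odd -> 3*13+1 = 40 -> collatz_steps(40)
40 is even -> collatz_steps(20)
20 is even -> collatz_steps(10)
10 is even -> collatz_steps(5)
5 is odd -> 3*5+1 = 16 -> collatz_steps(16)
16 is even -> collatz_steps(8)
8 is even -> collatz_steps(4)
4 is even -> collatz_steps(2)
2 is even -> collatz_steps(1)
Reached 1 after 16 steps
= 16


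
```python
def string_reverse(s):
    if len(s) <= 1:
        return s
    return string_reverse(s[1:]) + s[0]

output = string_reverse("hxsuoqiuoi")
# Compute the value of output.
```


string_reverse("hxsuoqiuoi")
= string_reverse("xsuoqiuoi") + "h"
= string_reverse("suoqiuoi") + "x" + "h"
= string_reverse("uoqiuoi") + "s" + "x" + "h"
= string_reverse("oqiuoi") + "u" + "s" + "x" + "h"
= string_reverse("qiuoi") + "o" + "u" + "s" + "x" + "h"
= string_reverse("iuoi") + "q" + "o" + "u" + "s" + "x" + "h"
= string_reverse("uoi") + "i" + "q" + "o" + "u" + "s" + "x" + "h"
= string_reverse("oi") + "u" + "i" + "q" + "o" + "u" + "s" + "x" + "h"
= string_reverse("i") + "o" + "u" + "i" + "q" + "o" + "u" + "s" + "x" + "h"
= "i" + "o" + "u" + "i" + "q" + "o" + "u" + "s" + "x" + "h"
= "iouiqousxh"


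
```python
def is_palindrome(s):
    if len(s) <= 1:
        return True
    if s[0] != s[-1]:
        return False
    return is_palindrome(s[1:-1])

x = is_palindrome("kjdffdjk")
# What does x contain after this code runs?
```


is_palindrome("kjdffdjk")
"kjdffdjk": s[0]='k' == s[-1]='k' -> is_palindrome("jdffdj")
"jdffdj": s[0]='j' == s[-1]='j' -> is_palindrome("dffd")
"dffd": s[0]='d' == s[-1]='d' -> is_palindrome("ff")
"ff": s[0]='f' == s[-1]='f' -> is_palindrome("")
"": len <= 1 -> True
= True


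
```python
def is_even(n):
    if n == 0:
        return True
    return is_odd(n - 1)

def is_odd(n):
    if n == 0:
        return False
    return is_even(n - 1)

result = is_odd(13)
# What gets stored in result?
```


is_odd(13)
= is_even(12)
= is_odd(11)
= is_even(10)
= is_odd(9)
= is_even(8)
= is_odd(7)
= is_even(6)
= is_odd(5)
= is_even(4)
= is_odd(3)
= is_even(2)
= is_odd(1)
= is_even(0)
n == 0: return True
= True


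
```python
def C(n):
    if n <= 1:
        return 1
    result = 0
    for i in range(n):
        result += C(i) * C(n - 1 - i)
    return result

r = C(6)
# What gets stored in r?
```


C(6)
= sum of C(i) * C(6-1-i) for i in 0..5
First compute sub-values bottom-up:
  C(0) = 1, C(1) = 1
  C(2) = 1*1 + 1*1 = 2
  C(3) = 1*2 + 1*1 + 2*1 = 5
  C(4) = 1*5 + 1*2 + 2*1 + 5*1 = 14
  C(5) = 1*14 + 1*5 + 2*2 + 5*1 + 14*1 = 42
Now C(6):
  C(0)*C(5) = 1*42 = 42
  C(1)*C(4) = 1*14 = 14
  C(2)*C(3) = 2*5 = 10
  C(3)*C(2) = 5*2 = 10
  C(4)*C(1) = 14*1 = 14
  C(5)*C(0) = 42*1 = 42
= 42 + 14 + 10 + 10 + 14 + 42
= 132


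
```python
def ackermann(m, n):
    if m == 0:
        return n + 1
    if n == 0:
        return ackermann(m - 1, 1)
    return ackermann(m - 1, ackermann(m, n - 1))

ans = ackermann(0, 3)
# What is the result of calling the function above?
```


ackermann(0, 3)
m == 0: return 3 + 1 = 4
= 4


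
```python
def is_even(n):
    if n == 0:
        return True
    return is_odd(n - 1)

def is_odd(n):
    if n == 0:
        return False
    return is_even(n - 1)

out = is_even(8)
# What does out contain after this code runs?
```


is_even(8)
= is_odd(7)
= is_even(6)
= is_odd(5)
= is_even(4)
= is_odd(3)
= is_even(2)
= is_odd(1)
= is_even(0)
n == 0: return True
= True
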